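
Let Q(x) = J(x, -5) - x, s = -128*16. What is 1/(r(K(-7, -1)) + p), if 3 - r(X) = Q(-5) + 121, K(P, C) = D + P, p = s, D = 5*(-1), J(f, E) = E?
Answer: -1/2166 ≈ -0.00046168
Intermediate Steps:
s = -2048
D = -5
Q(x) = -5 - x
p = -2048
K(P, C) = -5 + P
r(X) = -118 (r(X) = 3 - ((-5 - 1*(-5)) + 121) = 3 - ((-5 + 5) + 121) = 3 - (0 + 121) = 3 - 1*121 = 3 - 121 = -118)
1/(r(K(-7, -1)) + p) = 1/(-118 - 2048) = 1/(-2166) = -1/2166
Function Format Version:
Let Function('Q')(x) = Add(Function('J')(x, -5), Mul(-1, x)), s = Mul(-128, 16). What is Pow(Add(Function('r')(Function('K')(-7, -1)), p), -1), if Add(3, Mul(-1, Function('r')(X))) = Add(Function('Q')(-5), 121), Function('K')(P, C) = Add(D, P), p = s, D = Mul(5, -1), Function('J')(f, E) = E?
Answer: Rational(-1, 2166) ≈ -0.00046168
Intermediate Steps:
s = -2048
D = -5
Function('Q')(x) = Add(-5, Mul(-1, x))
p = -2048
Function('K')(P, C) = Add(-5, P)
Function('r')(X) = -118 (Function('r')(X) = Add(3, Mul(-1, Add(Add(-5, Mul(-1, -5)), 121))) = Add(3, Mul(-1, Add(Add(-5, 5), 121))) = Add(3, Mul(-1, Add(0, 121))) = Add(3, Mul(-1, 121)) = Add(3, -121) = -118)
Pow(Add(Function('r')(Function('K')(-7, -1)), p), -1) = Pow(Add(-118, -2048), -1) = Pow(-2166, -1) = Rational(-1, 2166)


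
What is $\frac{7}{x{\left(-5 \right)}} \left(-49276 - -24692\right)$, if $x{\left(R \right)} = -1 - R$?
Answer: $-43022$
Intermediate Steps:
$\frac{7}{x{\left(-5 \right)}} \left(-49276 - -24692\right) = \frac{7}{-1 - -5} \left(-49276 - -24692\right) = \frac{7}{-1 + 5} \left(-49276 + 24692\right) = \frac{7}{4} \left(-24584\right) = -43022$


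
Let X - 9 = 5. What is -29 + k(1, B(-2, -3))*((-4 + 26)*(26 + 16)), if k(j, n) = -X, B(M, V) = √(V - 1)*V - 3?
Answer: -12965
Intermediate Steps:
B(M, V) = -3 + V*√(-1 + V) (B(M, V) = √(-1 + V)*V - 3 = V*√(-1 + V) - 3 = -3 + V*√(-1 + V))
X = 14 (X = 9 + 5 = 14)
k(j, n) = -14 (k(j, n) = -1*14 = -14)
-29 + k(1, B(-2, -3))*((-4 + 26)*(26 + 16)) = -29 - 14*(-4 + 26)*(26 + 16) = -29 - 308*42 = -29 - 14*924 = -29 - 12936 = -12965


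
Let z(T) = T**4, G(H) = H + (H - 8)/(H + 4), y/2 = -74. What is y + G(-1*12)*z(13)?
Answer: -542955/2 ≈ -2.7148e+5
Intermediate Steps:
y = -148 (y = 2*(-74) = -148)
G(H) = H + (-8 + H)/(4 + H)
y + G(-1*12)*z(13) = -148 + ((-8 + (-1*12)**2 + 5*(-1*12))/(4 - 1*12))*13**4 = -148 + ((-8 + (-12)**2 + 5*(-12))/(4 - 12))*28561 = -148 + ((-8 + 144 - 60)/(-8))*28561 = -148 - 1/8*76*28561 = -148 - 19/2*28561 = -148 - 542659/2 = -542955/2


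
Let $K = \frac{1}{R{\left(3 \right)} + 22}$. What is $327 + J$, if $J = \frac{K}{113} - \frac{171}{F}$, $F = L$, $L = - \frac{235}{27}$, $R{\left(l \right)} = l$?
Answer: $\frac{46026077}{132775} \approx 346.65$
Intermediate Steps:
$L = - \frac{235}{27}$ ($L = \left(-235\right) \frac{1}{27} = - \frac{235}{27} \approx -8.7037$)
$F = - \frac{235}{27} \approx -8.7037$
$K = \frac{1}{25}$ ($K = \frac{1}{3 + 22} = \frac{1}{25} \approx 0.04$)
$J = \frac{2608652}{132775}$ ($J = \frac{1}{25 \cdot 113} - \frac{171}{- \frac{235}{27}} = \frac{1}{25} \cdot \frac{1}{113} - - \frac{4617}{235} = \frac{1}{2825} + \frac{4617}{235} = \frac{2608652}{132775} \approx 19.647$)
$327 + J = 327 + \frac{2608652}{132775} = \frac{46026077}{132775}$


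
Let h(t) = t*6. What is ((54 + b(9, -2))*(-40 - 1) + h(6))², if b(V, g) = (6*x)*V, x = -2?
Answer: 5062500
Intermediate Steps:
b(V, g) = -12*V (b(V, g) = (6*(-2))*V = -12*V)
h(t) = 6*t
((54 + b(9, -2))*(-40 - 1) + h(6))² = ((54 - 12*9)*(-40 - 1) + 6*6)² = ((54 - 108)*(-41) + 36)² = (-54*(-41) + 36)² = (2214 + 36)² = 2250² = 5062500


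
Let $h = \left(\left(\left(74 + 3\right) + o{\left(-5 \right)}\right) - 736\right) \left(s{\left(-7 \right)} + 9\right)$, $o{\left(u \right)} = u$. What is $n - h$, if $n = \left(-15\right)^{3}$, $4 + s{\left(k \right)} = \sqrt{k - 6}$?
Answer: $-55 + 664 i \sqrt{13} \approx -55.0 + 2394.1 i$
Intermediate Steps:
$s{\left(k \right)} = -4 + \sqrt{-6 + k}$ ($s{\left(k \right)} = -4 + \sqrt{k - 6} = -4 + \sqrt{-6 + k}$)
$n = -3375$
$h = -3320 - 664 i \sqrt{13}$ ($h = \left(\left(\left(74 + 3\right) - 5\right) - 736\right) \left(\left(-4 + \sqrt{-6 - 7}\right) + 9\right) = \left(\left(77 - 5\right) - 736\right) \left(\left(-4 + \sqrt{-13}\right) + 9\right) = \left(72 - 736\right) \left(\left(-4 + i \sqrt{13}\right) + 9\right) = - 664 \left(5 + i \sqrt{13}\right) = -3320 - 664 i \sqrt{13} \approx -3320.0 - 2394.1 i$)
$n - h = -3375 - \left(-3320 - 664 i \sqrt{13}\right) = -3375 + \left(3320 + 664 i \sqrt{13}\right) = -55 + 664 i \sqrt{13}$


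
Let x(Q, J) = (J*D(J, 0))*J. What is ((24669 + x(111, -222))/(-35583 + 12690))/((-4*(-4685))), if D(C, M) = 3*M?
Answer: -8223/143004940 ≈ -5.7501e-5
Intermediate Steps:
x(Q, J) = 0 (x(Q, J) = (J*(3*0))*J = (J*0)*J = 0*J = 0)
((24669 + x(111, -222))/(-35583 + 12690))/((-4*(-4685))) = ((24669 + 0)/(-35583 + 12690))/((-4*(-4685))) = (24669/(-22893))/18740 = (24669*(-1/22893))*(1/18740) = -8223/7631*1/18740 = -8223/143004940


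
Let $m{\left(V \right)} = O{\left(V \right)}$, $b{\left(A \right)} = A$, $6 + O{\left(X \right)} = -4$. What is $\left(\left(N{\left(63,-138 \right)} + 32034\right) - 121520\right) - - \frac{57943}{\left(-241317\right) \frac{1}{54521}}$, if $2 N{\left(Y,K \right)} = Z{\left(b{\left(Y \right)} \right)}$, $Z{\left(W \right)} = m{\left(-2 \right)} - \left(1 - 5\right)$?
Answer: $- \frac{24754327316}{241317} \approx -1.0258 \cdot 10^{5}$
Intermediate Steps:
$O{\left(X \right)} = -10$ ($O{\left(X \right)} = -6 - 4 = -10$)
$m{\left(V \right)} = -10$
$Z{\left(W \right)} = -6$ ($Z{\left(W \right)} = -10 - \left(1 - 5\right) = -10 - -4 = -10 + 4 = -6$)
$N{\left(Y,K \right)} = -3$ ($N{\left(Y,K \right)} = \frac{1}{2} \left(-6\right) = -3$)
$\left(\left(N{\left(63,-138 \right)} + 32034\right) - 121520\right) - - \frac{57943}{\left(-241317\right) \frac{1}{54521}} = \left(\left(-3 + 32034\right) - 121520\right) - - \frac{57943}{\left(-241317\right) \frac{1}{54521}} = \left(32031 - 121520\right) - - \frac{57943}{\left(-241317\right) \frac{1}{54521}} = -89489 - - \frac{57943}{- \frac{241317}{54521}} = -89489 - \left(-57943\right) \left(- \frac{54521}{241317}\right) = -89489 - \frac{3159110303}{241317} = - \frac{24754327316}{241317}$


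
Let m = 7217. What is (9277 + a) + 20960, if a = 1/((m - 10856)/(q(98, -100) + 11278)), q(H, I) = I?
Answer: 36673755/1213 ≈ 30234.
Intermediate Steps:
a = -3726/1213 (a = 1/((7217 - 10856)/(-100 + 11278)) = 1/(-3639/11178) = 1/(-3639*1/11178) = 1/(-1213/3726) = -3726/1213 ≈ -3.0717)
(9277 + a) + 20960 = (9277 - 3726/1213) + 20960 = 11249275/1213 + 20960 = 36673755/1213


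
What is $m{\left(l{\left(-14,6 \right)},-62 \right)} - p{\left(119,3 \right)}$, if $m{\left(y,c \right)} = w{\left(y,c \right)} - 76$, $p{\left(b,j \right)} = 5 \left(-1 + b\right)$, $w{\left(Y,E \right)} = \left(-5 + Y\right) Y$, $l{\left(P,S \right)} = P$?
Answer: $-400$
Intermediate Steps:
$w{\left(Y,E \right)} = Y \left(-5 + Y\right)$
$p{\left(b,j \right)} = -5 + 5 b$
$m{\left(y,c \right)} = -76 + y \left(-5 + y\right)$ ($m{\left(y,c \right)} = y \left(-5 + y\right) - 76 = -76 + y \left(-5 + y\right)$)
$m{\left(l{\left(-14,6 \right)},-62 \right)} - p{\left(119,3 \right)} = \left(-76 - 14 \left(-5 - 14\right)\right) - \left(-5 + 5 \cdot 119\right) = \left(-76 - -266\right) - \left(-5 + 595\right) = \left(-76 + 266\right) - 590 = 190 - 590 = -400$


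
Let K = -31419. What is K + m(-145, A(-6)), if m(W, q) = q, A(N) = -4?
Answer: -31423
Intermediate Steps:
K + m(-145, A(-6)) = -31419 - 4 = -31423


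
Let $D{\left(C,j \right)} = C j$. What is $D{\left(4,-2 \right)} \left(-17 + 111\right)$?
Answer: $-752$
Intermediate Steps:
$D{\left(4,-2 \right)} \left(-17 + 111\right) = 4 \left(-2\right) \left(-17 + 111\right) = \left(-8\right) 94 = -752$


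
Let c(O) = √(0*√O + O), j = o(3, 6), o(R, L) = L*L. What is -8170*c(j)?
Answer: -49020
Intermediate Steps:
o(R, L) = L²
j = 36 (j = 6² = 36)
c(O) = √O (c(O) = √(0 + O) = √O)
-8170*c(j) = -8170*√36 = -8170*6 = -49020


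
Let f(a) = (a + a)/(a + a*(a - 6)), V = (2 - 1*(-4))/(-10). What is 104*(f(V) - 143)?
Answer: -104364/7 ≈ -14909.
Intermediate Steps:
V = -⅗ (V = (2 + 4)*(-⅒) = 6*(-⅒) = -⅗ ≈ -0.60000)
f(a) = 2*a/(a + a*(-6 + a)) (f(a) = (2*a)/(a + a*(-6 + a)) = 2*a/(a + a*(-6 + a)))
104*(f(V) - 143) = 104*(2/(-5 - ⅗) - 143) = 104*(2/(-28/5) - 143) = 104*(2*(-5/28) - 143) = 104*(-5/14 - 143) = 104*(-2007/14) = -104364/7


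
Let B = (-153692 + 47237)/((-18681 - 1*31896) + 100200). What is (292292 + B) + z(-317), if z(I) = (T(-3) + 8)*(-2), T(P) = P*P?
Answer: 4834204093/16541 ≈ 2.9226e+5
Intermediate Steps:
T(P) = P²
B = -35485/16541 (B = -106455/((-18681 - 31896) + 100200) = -106455/(-50577 + 100200) = -106455/49623 = -106455*1/49623 = -35485/16541 ≈ -2.1453)
z(I) = -34 (z(I) = ((-3)² + 8)*(-2) = (9 + 8)*(-2) = 17*(-2) = -34)
(292292 + B) + z(-317) = (292292 - 35485/16541) - 34 = 4834766487/16541 - 34 = 4834204093/16541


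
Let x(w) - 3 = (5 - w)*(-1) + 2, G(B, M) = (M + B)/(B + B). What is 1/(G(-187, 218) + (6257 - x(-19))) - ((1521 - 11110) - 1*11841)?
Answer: 50300346364/2347193 ≈ 21430.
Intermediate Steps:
G(B, M) = (B + M)/(2*B) (G(B, M) = (B + M)/((2*B)) = (B + M)*(1/(2*B)) = (B + M)/(2*B))
x(w) = w (x(w) = 3 + ((5 - w)*(-1) + 2) = 3 + ((-5 + w) + 2) = 3 + (-3 + w) = w)
1/(G(-187, 218) + (6257 - x(-19))) - ((1521 - 11110) - 1*11841) = 1/((½)*(-187 + 218)/(-187) + (6257 - 1*(-19))) - ((1521 - 11110) - 1*11841) = 1/((½)*(-1/187)*31 + (6257 + 19)) - (-9589 - 11841) = 1/(-31/374 + 6276) - 1*(-21430) = 1/(2347193/374) + 21430 = 374/2347193 + 21430 = 50300346364/2347193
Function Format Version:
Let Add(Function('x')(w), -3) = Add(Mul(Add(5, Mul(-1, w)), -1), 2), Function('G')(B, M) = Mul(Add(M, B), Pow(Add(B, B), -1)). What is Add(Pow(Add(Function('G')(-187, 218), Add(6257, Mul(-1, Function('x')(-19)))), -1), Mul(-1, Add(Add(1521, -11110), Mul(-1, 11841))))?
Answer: Rational(50300346364, 2347193) ≈ 21430.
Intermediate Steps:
Function('G')(B, M) = Mul(Rational(1, 2), Pow(B, -1), Add(B, M)) (Function('G')(B, M) = Mul(Add(B, M), Pow(Mul(2, B), -1)) = Mul(Add(B, M), Mul(Rational(1, 2), Pow(B, -1))) = Mul(Rational(1, 2), Pow(B, -1), Add(B, M)))
Function('x')(w) = w (Function('x')(w) = Add(3, Add(Mul(Add(5, Mul(-1, w)), -1), 2)) = Add(3, Add(Add(-5, w), 2)) = Add(3, Add(-3, w)) = w)
Add(Pow(Add(Function('G')(-187, 218), Add(6257, Mul(-1, Function('x')(-19)))), -1), Mul(-1, Add(Add(1521, -11110), Mul(-1, 11841)))) = Add(Pow(Add(Mul(Rational(1, 2), Pow(-187, -1), Add(-187, 218)), Add(6257, Mul(-1, -19))), -1), Mul(-1, Add(Add(1521, -11110), Mul(-1, 11841)))) = Add(Pow(Add(Mul(Rational(1, 2), Rational(-1, 187), 31), Add(6257, 19)), -1), Mul(-1, Add(-9589, -11841))) = Add(Pow(Add(Rational(-31, 374), 6276), -1), Mul(-1, -21430)) = Add(Pow(Rational(2347193, 374), -1), 21430) = Add(Rational(374, 2347193), 21430) = Rational(50300346364, 2347193)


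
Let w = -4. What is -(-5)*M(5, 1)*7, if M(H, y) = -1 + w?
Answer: -175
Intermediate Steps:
M(H, y) = -5 (M(H, y) = -1 - 4 = -5)
-(-5)*M(5, 1)*7 = -(-5)*(-5)*7 = -5*5*7 = -25*7 = -175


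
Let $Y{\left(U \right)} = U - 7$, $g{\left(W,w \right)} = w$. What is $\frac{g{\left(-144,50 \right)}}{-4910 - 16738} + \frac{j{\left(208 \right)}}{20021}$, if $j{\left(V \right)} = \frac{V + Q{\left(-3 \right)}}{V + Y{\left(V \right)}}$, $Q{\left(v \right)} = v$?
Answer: $- \frac{202495805}{88633287336} \approx -0.0022846$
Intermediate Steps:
$Y{\left(U \right)} = -7 + U$
$j{\left(V \right)} = \frac{-3 + V}{-7 + 2 V}$ ($j{\left(V \right)} = \frac{V - 3}{V + \left(-7 + V\right)} = \frac{-3 + V}{-7 + 2 V}$)
$\frac{g{\left(-144,50 \right)}}{-4910 - 16738} + \frac{j{\left(208 \right)}}{20021} = \frac{50}{-4910 - 16738} + \frac{\frac{1}{-7 + 2 \cdot 208} \left(-3 + 208\right)}{20021} = \frac{50}{-21648} + \frac{1}{-7 + 416} \cdot 205 \cdot \frac{1}{20021} = 50 \left(- \frac{1}{21648}\right) + \frac{1}{409} \cdot 205 \cdot \frac{1}{20021} = - \frac{25}{10824} + \frac{1}{409} \cdot 205 \cdot \frac{1}{20021} = - \frac{25}{10824} + \frac{205}{409} \cdot \frac{1}{20021} = - \frac{25}{10824} + \frac{205}{8188589} = - \frac{202495805}{88633287336}$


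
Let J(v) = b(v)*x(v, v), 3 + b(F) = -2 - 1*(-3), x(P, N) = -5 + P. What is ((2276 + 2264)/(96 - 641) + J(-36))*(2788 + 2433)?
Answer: 41924630/109 ≈ 3.8463e+5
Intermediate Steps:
b(F) = -2 (b(F) = -3 + (-2 - 1*(-3)) = -3 + (-2 + 3) = -3 + 1 = -2)
J(v) = 10 - 2*v (J(v) = -2*(-5 + v) = 10 - 2*v)
((2276 + 2264)/(96 - 641) + J(-36))*(2788 + 2433) = ((2276 + 2264)/(96 - 641) + (10 - 2*(-36)))*(2788 + 2433) = (4540/(-545) + (10 + 72))*5221 = (4540*(-1/545) + 82)*5221 = (-908/109 + 82)*5221 = (8030/109)*5221 = 41924630/109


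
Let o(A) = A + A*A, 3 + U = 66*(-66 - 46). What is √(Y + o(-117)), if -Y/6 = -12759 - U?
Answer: 6*√1271 ≈ 213.91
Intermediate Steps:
U = -7395 (U = -3 + 66*(-66 - 46) = -3 + 66*(-112) = -3 - 7392 = -7395)
o(A) = A + A²
Y = 32184 (Y = -6*(-12759 - 1*(-7395)) = -6*(-12759 + 7395) = -6*(-5364) = 32184)
√(Y + o(-117)) = √(32184 - 117*(1 - 117)) = √(32184 - 117*(-116)) = √(32184 + 13572) = √45756 = 6*√1271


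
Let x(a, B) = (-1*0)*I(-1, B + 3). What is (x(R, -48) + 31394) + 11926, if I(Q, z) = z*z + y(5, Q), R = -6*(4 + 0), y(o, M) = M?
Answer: 43320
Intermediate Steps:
R = -24 (R = -6*4 = -24)
I(Q, z) = Q + z² (I(Q, z) = z*z + Q = z² + Q = Q + z²)
x(a, B) = 0 (x(a, B) = (-1*0)*(-1 + (B + 3)²) = 0*(-1 + (3 + B)²) = 0)
(x(R, -48) + 31394) + 11926 = (0 + 31394) + 11926 = 31394 + 11926 = 43320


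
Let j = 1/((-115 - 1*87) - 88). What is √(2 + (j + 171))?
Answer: √14549010/290 ≈ 13.153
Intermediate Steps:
j = -1/290 (j = 1/((-115 - 87) - 88) = 1/(-202 - 88) = 1/(-290) = -1/290 ≈ -0.0034483)
√(2 + (j + 171)) = √(2 + (-1/290 + 171)) = √(2 + 49589/290) = √(50169/290) = √14549010/290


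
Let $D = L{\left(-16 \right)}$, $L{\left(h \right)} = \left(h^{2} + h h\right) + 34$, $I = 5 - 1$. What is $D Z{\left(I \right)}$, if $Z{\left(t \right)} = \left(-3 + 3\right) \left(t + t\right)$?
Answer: $0$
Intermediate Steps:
$I = 4$
$L{\left(h \right)} = 34 + 2 h^{2}$ ($L{\left(h \right)} = \left(h^{2} + h^{2}\right) + 34 = 2 h^{2} + 34 = 34 + 2 h^{2}$)
$D = 546$ ($D = 34 + 2 \left(-16\right)^{2} = 34 + 2 \cdot 256 = 34 + 512 = 546$)
$Z{\left(t \right)} = 0$ ($Z{\left(t \right)} = 0 \cdot 2 t = 0$)
$D Z{\left(I \right)} = 546 \cdot 0 = 0$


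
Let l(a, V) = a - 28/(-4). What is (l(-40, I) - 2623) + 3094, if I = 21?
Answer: 438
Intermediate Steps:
l(a, V) = 7 + a (l(a, V) = a - 28*(-1/4) = a + 7 = 7 + a)
(l(-40, I) - 2623) + 3094 = ((7 - 40) - 2623) + 3094 = (-33 - 2623) + 3094 = -2656 + 3094 = 438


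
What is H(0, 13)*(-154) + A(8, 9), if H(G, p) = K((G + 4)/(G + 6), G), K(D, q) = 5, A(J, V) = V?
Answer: -761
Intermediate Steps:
H(G, p) = 5
H(0, 13)*(-154) + A(8, 9) = 5*(-154) + 9 = -770 + 9 = -761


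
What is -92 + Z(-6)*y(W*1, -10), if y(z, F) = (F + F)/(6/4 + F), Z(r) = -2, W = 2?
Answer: -1644/17 ≈ -96.706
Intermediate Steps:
y(z, F) = 2*F/(3/2 + F) (y(z, F) = (2*F)/(6*(¼) + F) = (2*F)/(3/2 + F) = 2*F/(3/2 + F))
-92 + Z(-6)*y(W*1, -10) = -92 - 8*(-10)/(3 + 2*(-10)) = -92 - 8*(-10)/(3 - 20) = -92 - 8*(-10)/(-17) = -92 - 8*(-10)*(-1)/17 = -92 - 2*40/17 = -92 - 80/17 = -1644/17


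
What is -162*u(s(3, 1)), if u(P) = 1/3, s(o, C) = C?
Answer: -54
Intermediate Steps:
u(P) = 1/3
-162*u(s(3, 1)) = -162*1/3 = -54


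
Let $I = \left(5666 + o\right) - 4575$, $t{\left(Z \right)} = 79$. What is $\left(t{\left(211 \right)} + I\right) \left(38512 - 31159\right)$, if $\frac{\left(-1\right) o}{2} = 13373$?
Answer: $-188060328$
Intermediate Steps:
$o = -26746$ ($o = \left(-2\right) 13373 = -26746$)
$I = -25655$ ($I = \left(5666 - 26746\right) - 4575 = -21080 - 4575 = -25655$)
$\left(t{\left(211 \right)} + I\right) \left(38512 - 31159\right) = \left(79 - 25655\right) \left(38512 - 31159\right) = \left(-25576\right) 7353 = -188060328$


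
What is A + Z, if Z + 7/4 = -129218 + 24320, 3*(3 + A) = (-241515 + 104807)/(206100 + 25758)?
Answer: -13266865843/126468 ≈ -1.0490e+5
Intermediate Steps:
A = -101065/31617 (A = -3 + ((-241515 + 104807)/(206100 + 25758))/3 = -3 + (-136708/231858)/3 = -3 + (-136708*1/231858)/3 = -3 + (⅓)*(-6214/10539) = -3 - 6214/31617 = -101065/31617 ≈ -3.1965)
Z = -419599/4 (Z = -7/4 + (-129218 + 24320) = -7/4 - 104898 = -419599/4 ≈ -1.0490e+5)
A + Z = -101065/31617 - 419599/4 = -13266865843/126468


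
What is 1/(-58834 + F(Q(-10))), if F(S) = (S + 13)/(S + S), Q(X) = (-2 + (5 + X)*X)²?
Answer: -4608/271104755 ≈ -1.6997e-5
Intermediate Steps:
Q(X) = (-2 + X*(5 + X))²
F(S) = (13 + S)/(2*S) (F(S) = (13 + S)/((2*S)) = (13 + S)*(1/(2*S)) = (13 + S)/(2*S))
1/(-58834 + F(Q(-10))) = 1/(-58834 + (13 + (-2 + (-10)² + 5*(-10))²)/(2*((-2 + (-10)² + 5*(-10))²))) = 1/(-58834 + (13 + (-2 + 100 - 50)²)/(2*((-2 + 100 - 50)²))) = 1/(-58834 + (13 + 48²)/(2*(48²))) = 1/(-58834 + (½)*(13 + 2304)/2304) = 1/(-58834 + (½)*(1/2304)*2317) = 1/(-58834 + 2317/4608) = 1/(-271104755/4608) = -4608/271104755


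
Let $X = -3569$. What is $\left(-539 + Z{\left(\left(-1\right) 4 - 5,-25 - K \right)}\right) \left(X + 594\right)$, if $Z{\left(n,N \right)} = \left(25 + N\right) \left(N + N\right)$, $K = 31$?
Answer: $-8725675$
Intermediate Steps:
$Z{\left(n,N \right)} = 2 N \left(25 + N\right)$ ($Z{\left(n,N \right)} = \left(25 + N\right) 2 N = 2 N \left(25 + N\right)$)
$\left(-539 + Z{\left(\left(-1\right) 4 - 5,-25 - K \right)}\right) \left(X + 594\right) = \left(-539 + 2 \left(-25 - 31\right) \left(25 - 56\right)\right) \left(-3569 + 594\right) = \left(-539 + 2 \left(-25 - 31\right) \left(25 - 56\right)\right) \left(-2975\right) = \left(-539 + 2 \left(-56\right) \left(25 - 56\right)\right) \left(-2975\right) = \left(-539 + 2 \left(-56\right) \left(-31\right)\right) \left(-2975\right) = \left(-539 + 3472\right) \left(-2975\right) = 2933 \left(-2975\right) = -8725675$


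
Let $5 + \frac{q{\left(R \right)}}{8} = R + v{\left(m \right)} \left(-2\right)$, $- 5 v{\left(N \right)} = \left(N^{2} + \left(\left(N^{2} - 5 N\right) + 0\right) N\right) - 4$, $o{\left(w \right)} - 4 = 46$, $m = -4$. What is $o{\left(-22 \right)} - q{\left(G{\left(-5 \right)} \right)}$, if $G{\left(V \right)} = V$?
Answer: $\frac{2762}{5} \approx 552.4$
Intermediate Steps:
$o{\left(w \right)} = 50$ ($o{\left(w \right)} = 4 + 46 = 50$)
$v{\left(N \right)} = \frac{4}{5} - \frac{N^{2}}{5} - \frac{N \left(N^{2} - 5 N\right)}{5}$ ($v{\left(N \right)} = - \frac{\left(N^{2} + \left(\left(N^{2} - 5 N\right) + 0\right) N\right) - 4}{5} = - \frac{\left(N^{2} + \left(N^{2} - 5 N\right) N\right) - 4}{5} = - \frac{\left(N^{2} + N \left(N^{2} - 5 N\right)\right) - 4}{5} = - \frac{-4 + N^{2} + N \left(N^{2} - 5 N\right)}{5} = \frac{4}{5} - \frac{N^{2}}{5} - \frac{N \left(N^{2} - 5 N\right)}{5}$)
$q{\left(R \right)} = - \frac{2312}{5} + 8 R$ ($q{\left(R \right)} = -40 + 8 \left(R + \left(\frac{4}{5} - \frac{\left(-4\right)^{3}}{5} + \frac{4 \left(-4\right)^{2}}{5}\right) \left(-2\right)\right) = -40 + 8 \left(R + \left(\frac{4}{5} - - \frac{64}{5} + \frac{4}{5} \cdot 16\right) \left(-2\right)\right) = -40 + 8 \left(R + \left(\frac{4}{5} + \frac{64}{5} + \frac{64}{5}\right) \left(-2\right)\right) = -40 + 8 \left(R + \frac{132}{5} \left(-2\right)\right) = -40 + 8 \left(R - \frac{264}{5}\right) = -40 + 8 \left(- \frac{264}{5} + R\right) = -40 + \left(- \frac{2112}{5} + 8 R\right) = - \frac{2312}{5} + 8 R$)
$o{\left(-22 \right)} - q{\left(G{\left(-5 \right)} \right)} = 50 - \left(- \frac{2312}{5} + 8 \left(-5\right)\right) = 50 - \left(- \frac{2312}{5} - 40\right) = 50 - - \frac{2512}{5} = 50 + \frac{2512}{5} = \frac{2762}{5}$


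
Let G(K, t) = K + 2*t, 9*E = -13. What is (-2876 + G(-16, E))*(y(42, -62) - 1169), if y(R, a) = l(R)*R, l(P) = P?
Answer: -15502130/9 ≈ -1.7225e+6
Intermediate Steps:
E = -13/9 (E = (⅑)*(-13) = -13/9 ≈ -1.4444)
y(R, a) = R² (y(R, a) = R*R = R²)
(-2876 + G(-16, E))*(y(42, -62) - 1169) = (-2876 + (-16 + 2*(-13/9)))*(42² - 1169) = (-2876 + (-16 - 26/9))*(1764 - 1169) = (-2876 - 170/9)*595 = -26054/9*595 = -15502130/9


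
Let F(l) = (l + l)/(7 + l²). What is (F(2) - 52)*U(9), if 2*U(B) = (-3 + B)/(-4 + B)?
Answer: -1704/55 ≈ -30.982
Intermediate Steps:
U(B) = (-3 + B)/(2*(-4 + B)) (U(B) = ((-3 + B)/(-4 + B))/2 = (-3 + B)/(2*(-4 + B)))
F(l) = 2*l/(7 + l²) (F(l) = (2*l)/(7 + l²) = 2*l/(7 + l²))
(F(2) - 52)*U(9) = (2*2/(7 + 2²) - 52)*((-3 + 9)/(2*(-4 + 9))) = (2*2/(7 + 4) - 52)*((½)*6/5) = (2*2/11 - 52)*((½)*(⅕)*6) = (2*2*(1/11) - 52)*(⅗) = (4/11 - 52)*(⅗) = -568/11*⅗ = -1704/55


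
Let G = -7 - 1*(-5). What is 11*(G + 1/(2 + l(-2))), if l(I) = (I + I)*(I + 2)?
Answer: -33/2 ≈ -16.500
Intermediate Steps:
l(I) = 2*I*(2 + I) (l(I) = (2*I)*(2 + I) = 2*I*(2 + I))
G = -2 (G = -7 + 5 = -2)
11*(G + 1/(2 + l(-2))) = 11*(-2 + 1/(2 + 2*(-2)*(2 - 2))) = 11*(-2 + 1/(2 + 2*(-2)*0)) = 11*(-2 + 1/(2 + 0)) = 11*(-2 + 1/2) = 11*(-3/2) = -33/2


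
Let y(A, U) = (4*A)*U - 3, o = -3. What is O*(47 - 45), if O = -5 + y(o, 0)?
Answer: -16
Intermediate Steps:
y(A, U) = -3 + 4*A*U (y(A, U) = 4*A*U - 3 = -3 + 4*A*U)
O = -8 (O = -5 + (-3 + 4*(-3)*0) = -5 + (-3 + 0) = -5 - 3 = -8)
O*(47 - 45) = -8*(47 - 45) = -8*2 = -16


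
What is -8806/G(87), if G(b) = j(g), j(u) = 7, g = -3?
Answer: -1258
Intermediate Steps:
G(b) = 7
-8806/G(87) = -8806/7 = -8806*⅐ = -1258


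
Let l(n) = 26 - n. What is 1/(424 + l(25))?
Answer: 1/425 ≈ 0.0023529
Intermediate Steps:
1/(424 + l(25)) = 1/(424 + (26 - 1*25)) = 1/(424 + (26 - 25)) = 1/(424 + 1) = 1/425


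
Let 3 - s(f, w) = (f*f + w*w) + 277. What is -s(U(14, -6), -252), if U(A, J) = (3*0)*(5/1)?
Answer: 63778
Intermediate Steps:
U(A, J) = 0 (U(A, J) = 0*(5*1) = 0*5 = 0)
s(f, w) = -274 - f**2 - w**2 (s(f, w) = 3 - ((f*f + w*w) + 277) = 3 - ((f**2 + w**2) + 277) = 3 - (277 + f**2 + w**2) = 3 + (-277 - f**2 - w**2) = -274 - f**2 - w**2)
-s(U(14, -6), -252) = -(-274 - 1*0**2 - 1*(-252)**2) = -(-274 - 1*0 - 1*63504) = -(-274 + 0 - 63504) = -1*(-63778) = 63778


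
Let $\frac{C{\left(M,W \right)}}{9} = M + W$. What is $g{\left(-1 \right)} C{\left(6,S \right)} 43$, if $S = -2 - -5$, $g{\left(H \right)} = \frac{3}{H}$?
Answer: $-10449$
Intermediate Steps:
$S = 3$ ($S = -2 + 5 = 3$)
$C{\left(M,W \right)} = 9 M + 9 W$ ($C{\left(M,W \right)} = 9 \left(M + W\right) = 9 M + 9 W$)
$g{\left(-1 \right)} C{\left(6,S \right)} 43 = \frac{3}{-1} \left(9 \cdot 6 + 9 \cdot 3\right) 43 = 3 \left(-1\right) \left(54 + 27\right) 43 = \left(-3\right) 81 \cdot 43 = \left(-243\right) 43 = -10449$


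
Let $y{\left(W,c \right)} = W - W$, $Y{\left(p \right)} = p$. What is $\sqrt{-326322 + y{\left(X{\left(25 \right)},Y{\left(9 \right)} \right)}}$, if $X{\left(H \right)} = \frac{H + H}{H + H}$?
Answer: $3 i \sqrt{36258} \approx 571.25 i$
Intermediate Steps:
$X{\left(H \right)} = 1$ ($X{\left(H \right)} = \frac{2 H}{2 H} = 2 H \frac{1}{2 H} = 1$)
$y{\left(W,c \right)} = 0$
$\sqrt{-326322 + y{\left(X{\left(25 \right)},Y{\left(9 \right)} \right)}} = \sqrt{-326322 + 0} = \sqrt{-326322} = 3 i \sqrt{36258}$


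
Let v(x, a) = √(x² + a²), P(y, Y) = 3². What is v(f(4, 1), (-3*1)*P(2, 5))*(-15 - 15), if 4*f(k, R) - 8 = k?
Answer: -90*√82 ≈ -814.98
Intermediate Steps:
f(k, R) = 2 + k/4
P(y, Y) = 9
v(x, a) = √(a² + x²)
v(f(4, 1), (-3*1)*P(2, 5))*(-15 - 15) = √((-3*1*9)² + (2 + (¼)*4)²)*(-15 - 15) = √((-3*9)² + (2 + 1)²)*(-30) = √((-27)² + 3²)*(-30) = √(729 + 9)*(-30) = √738*(-30) = (3*√82)*(-30) = -90*√82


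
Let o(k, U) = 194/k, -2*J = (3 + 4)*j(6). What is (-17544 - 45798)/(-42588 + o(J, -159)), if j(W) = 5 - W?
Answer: 221697/148864 ≈ 1.4893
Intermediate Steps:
J = 7/2 (J = -(3 + 4)*(5 - 1*6)/2 = -7*(5 - 6)/2 = -7*(-1)/2 = -½*(-7) = 7/2 ≈ 3.5000)
(-17544 - 45798)/(-42588 + o(J, -159)) = (-17544 - 45798)/(-42588 + 194/(7/2)) = -63342/(-42588 + 194*(2/7)) = -63342/(-42588 + 388/7) = -63342/(-297728/7) = -63342*(-7/297728) = 221697/148864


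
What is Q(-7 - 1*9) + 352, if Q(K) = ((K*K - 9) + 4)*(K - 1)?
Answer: -3915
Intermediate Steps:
Q(K) = (-1 + K)*(-5 + K**2) (Q(K) = ((K**2 - 9) + 4)*(-1 + K) = ((-9 + K**2) + 4)*(-1 + K) = (-5 + K**2)*(-1 + K) = (-1 + K)*(-5 + K**2))
Q(-7 - 1*9) + 352 = (5 + (-7 - 1*9)**3 - (-7 - 1*9)**2 - 5*(-7 - 1*9)) + 352 = (5 + (-7 - 9)**3 - (-7 - 9)**2 - 5*(-7 - 9)) + 352 = (5 + (-16)**3 - 1*(-16)**2 - 5*(-16)) + 352 = (5 - 4096 - 1*256 + 80) + 352 = (5 - 4096 - 256 + 80) + 352 = -4267 + 352 = -3915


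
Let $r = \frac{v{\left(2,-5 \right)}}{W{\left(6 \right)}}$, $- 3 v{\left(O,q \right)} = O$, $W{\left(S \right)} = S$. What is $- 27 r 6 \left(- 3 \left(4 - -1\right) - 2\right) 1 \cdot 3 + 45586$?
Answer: $44668$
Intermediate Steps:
$v{\left(O,q \right)} = - \frac{O}{3}$
$r = - \frac{1}{9}$ ($r = \frac{\left(- \frac{1}{3}\right) 2}{6} = \left(- \frac{2}{3}\right) \frac{1}{6} = - \frac{1}{9} \approx -0.11111$)
$- 27 r 6 \left(- 3 \left(4 - -1\right) - 2\right) 1 \cdot 3 + 45586 = \left(-27\right) \left(- \frac{1}{9}\right) 6 \left(- 3 \left(4 - -1\right) - 2\right) 1 \cdot 3 + 45586 = 3 \cdot 6 \left(- 3 \left(4 + 1\right) - 2\right) 1 \cdot 3 + 45586 = 3 \cdot 6 \left(\left(-3\right) 5 - 2\right) 1 \cdot 3 + 45586 = 3 \cdot 6 \left(-15 - 2\right) 1 \cdot 3 + 45586 = 3 \cdot 6 \left(-17\right) 1 \cdot 3 + 45586 = 3 \left(-102\right) 1 \cdot 3 + 45586 = 3 \left(\left(-102\right) 3\right) + 45586 = 3 \left(-306\right) + 45586 = -918 + 45586 = 44668$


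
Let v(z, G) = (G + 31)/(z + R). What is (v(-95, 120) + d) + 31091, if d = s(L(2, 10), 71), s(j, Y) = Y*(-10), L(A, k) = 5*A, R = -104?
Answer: 6045668/199 ≈ 30380.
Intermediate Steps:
s(j, Y) = -10*Y
v(z, G) = (31 + G)/(-104 + z) (v(z, G) = (G + 31)/(z - 104) = (31 + G)/(-104 + z))
d = -710 (d = -10*71 = -710)
(v(-95, 120) + d) + 31091 = ((31 + 120)/(-104 - 95) - 710) + 31091 = (151/(-199) - 710) + 31091 = (-1/199*151 - 710) + 31091 = (-151/199 - 710) + 31091 = -141441/199 + 31091 = 6045668/199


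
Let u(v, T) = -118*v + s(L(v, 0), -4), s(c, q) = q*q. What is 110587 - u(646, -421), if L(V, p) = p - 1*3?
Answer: 186799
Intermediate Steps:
L(V, p) = -3 + p (L(V, p) = p - 3 = -3 + p)
s(c, q) = q**2
u(v, T) = 16 - 118*v (u(v, T) = -118*v + (-4)**2 = -118*v + 16 = 16 - 118*v)
110587 - u(646, -421) = 110587 - (16 - 118*646) = 110587 - (16 - 76228) = 110587 - 1*(-76212) = 110587 + 76212 = 186799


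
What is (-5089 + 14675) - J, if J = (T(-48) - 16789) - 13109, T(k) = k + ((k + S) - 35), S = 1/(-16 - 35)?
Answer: 2020366/51 ≈ 39615.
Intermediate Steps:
S = -1/51 (S = 1/(-51) = -1/51 ≈ -0.019608)
T(k) = -1786/51 + 2*k (T(k) = k + ((k - 1/51) - 35) = k + ((-1/51 + k) - 35) = k + (-1786/51 + k) = -1786/51 + 2*k)
J = -1531480/51 (J = ((-1786/51 + 2*(-48)) - 16789) - 13109 = ((-1786/51 - 96) - 16789) - 13109 = (-6682/51 - 16789) - 13109 = -862921/51 - 13109 = -1531480/51 ≈ -30029.)
(-5089 + 14675) - J = (-5089 + 14675) - 1*(-1531480/51) = 9586 + 1531480/51 = 2020366/51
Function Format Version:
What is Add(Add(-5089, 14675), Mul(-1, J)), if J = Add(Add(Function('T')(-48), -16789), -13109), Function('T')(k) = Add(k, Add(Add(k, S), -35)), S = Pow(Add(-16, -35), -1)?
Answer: Rational(2020366, 51) ≈ 39615.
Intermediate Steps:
S = Rational(-1, 51) (S = Pow(-51, -1) = Rational(-1, 51) ≈ -0.019608)
Function('T')(k) = Add(Rational(-1786, 51), Mul(2, k)) (Function('T')(k) = Add(k, Add(Add(k, Rational(-1, 51)), -35)) = Add(k, Add(Add(Rational(-1, 51), k), -35)) = Add(k, Add(Rational(-1786, 51), k)) = Add(Rational(-1786, 51), Mul(2, k)))
J = Rational(-1531480, 51) (J = Add(Add(Add(Rational(-1786, 51), Mul(2, -48)), -16789), -13109) = Add(Add(Add(Rational(-1786, 51), -96), -16789), -13109) = Add(Add(Rational(-6682, 51), -16789), -13109) = Add(Rational(-862921, 51), -13109) = Rational(-1531480, 51) ≈ -30029.)
Add(Add(-5089, 14675), Mul(-1, J)) = Add(Add(-5089, 14675), Mul(-1, Rational(-1531480, 51))) = Add(9586, Rational(1531480, 51)) = Rational(2020366, 51)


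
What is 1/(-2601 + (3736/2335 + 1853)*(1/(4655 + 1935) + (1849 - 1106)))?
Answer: 32950/45318345333 ≈ 7.2708e-7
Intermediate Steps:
1/(-2601 + (3736/2335 + 1853)*(1/(4655 + 1935) + (1849 - 1106))) = 1/(-2601 + (3736*(1/2335) + 1853)*(1/6590 + 743)) = 1/(-2601 + (8/5 + 1853)*(1/6590 + 743)) = 1/(-2601 + (9273/5)*(4896371/6590)) = 1/(-2601 + 45404048283/32950) = 1/(45318345333/32950) = 32950/45318345333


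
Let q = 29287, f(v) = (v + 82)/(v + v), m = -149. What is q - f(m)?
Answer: 8727459/298 ≈ 29287.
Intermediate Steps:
f(v) = (82 + v)/(2*v) (f(v) = (82 + v)/((2*v)) = (82 + v)*(1/(2*v)) = (82 + v)/(2*v))
q - f(m) = 29287 - (82 - 149)/(2*(-149)) = 29287 - (-1)*(-67)/(2*149) = 29287 - 1*67/298 = 29287 - 67/298 = 8727459/298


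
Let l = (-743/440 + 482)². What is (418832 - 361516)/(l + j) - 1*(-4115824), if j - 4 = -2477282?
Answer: 1790126985208409744/434937693231 ≈ 4.1158e+6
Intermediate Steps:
j = -2477278 (j = 4 - 2477282 = -2477278)
l = 44663327569/193600 (l = (-743*1/440 + 482)² = (-743/440 + 482)² = (211337/440)² = 44663327569/193600 ≈ 2.3070e+5)
(418832 - 361516)/(l + j) - 1*(-4115824) = (418832 - 361516)/(44663327569/193600 - 2477278) - 1*(-4115824) = 57316/(-434937693231/193600) + 4115824 = 57316*(-193600/434937693231) + 4115824 = -11096377600/434937693231 + 4115824 = 1790126985208409744/434937693231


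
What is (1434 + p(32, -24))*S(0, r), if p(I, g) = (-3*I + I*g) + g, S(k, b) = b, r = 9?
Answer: 4914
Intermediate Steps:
p(I, g) = g - 3*I + I*g
(1434 + p(32, -24))*S(0, r) = (1434 + (-24 - 3*32 + 32*(-24)))*9 = (1434 + (-24 - 96 - 768))*9 = (1434 - 888)*9 = 546*9 = 4914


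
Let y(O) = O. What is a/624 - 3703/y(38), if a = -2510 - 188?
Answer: -603299/5928 ≈ -101.77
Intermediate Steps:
a = -2698
a/624 - 3703/y(38) = -2698/624 - 3703/38 = -2698*1/624 - 3703*1/38 = -1349/312 - 3703/38 = -603299/5928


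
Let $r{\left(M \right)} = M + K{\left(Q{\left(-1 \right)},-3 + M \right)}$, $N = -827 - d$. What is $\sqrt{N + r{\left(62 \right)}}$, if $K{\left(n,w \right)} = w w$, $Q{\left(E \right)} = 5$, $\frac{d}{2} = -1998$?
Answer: $2 \sqrt{1678} \approx 81.927$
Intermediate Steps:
$d = -3996$ ($d = 2 \left(-1998\right) = -3996$)
$K{\left(n,w \right)} = w^{2}$
$N = 3169$ ($N = -827 - -3996 = -827 + 3996 = 3169$)
$r{\left(M \right)} = M + \left(-3 + M\right)^{2}$
$\sqrt{N + r{\left(62 \right)}} = \sqrt{3169 + \left(62 + \left(-3 + 62\right)^{2}\right)} = \sqrt{3169 + \left(62 + 59^{2}\right)} = \sqrt{3169 + \left(62 + 3481\right)} = \sqrt{3169 + 3543} = \sqrt{6712} = 2 \sqrt{1678}$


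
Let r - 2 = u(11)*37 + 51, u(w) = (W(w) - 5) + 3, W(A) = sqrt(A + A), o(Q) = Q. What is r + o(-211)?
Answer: -232 + 37*sqrt(22) ≈ -58.455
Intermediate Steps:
W(A) = sqrt(2)*sqrt(A) (W(A) = sqrt(2*A) = sqrt(2)*sqrt(A))
u(w) = -2 + sqrt(2)*sqrt(w) (u(w) = (sqrt(2)*sqrt(w) - 5) + 3 = (-5 + sqrt(2)*sqrt(w)) + 3 = -2 + sqrt(2)*sqrt(w))
r = -21 + 37*sqrt(22) (r = 2 + ((-2 + sqrt(2)*sqrt(11))*37 + 51) = 2 + ((-2 + sqrt(22))*37 + 51) = 2 + ((-74 + 37*sqrt(22)) + 51) = 2 + (-23 + 37*sqrt(22)) = -21 + 37*sqrt(22) ≈ 152.55)
r + o(-211) = (-21 + 37*sqrt(22)) - 211 = -232 + 37*sqrt(22)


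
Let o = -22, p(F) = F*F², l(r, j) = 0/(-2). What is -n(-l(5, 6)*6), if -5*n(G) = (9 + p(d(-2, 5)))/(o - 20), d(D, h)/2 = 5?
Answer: -1009/210 ≈ -4.8048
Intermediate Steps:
l(r, j) = 0 (l(r, j) = 0*(-½) = 0)
d(D, h) = 10 (d(D, h) = 2*5 = 10)
p(F) = F³
n(G) = 1009/210 (n(G) = -(9 + 10³)/(5*(-22 - 20)) = -(9 + 1000)/(5*(-42)) = -1009*(-1)/(5*42) = -⅕*(-1009/42) = 1009/210)
-n(-l(5, 6)*6) = -1*1009/210 = -1009/210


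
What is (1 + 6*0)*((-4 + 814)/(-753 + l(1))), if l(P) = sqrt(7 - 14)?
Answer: -304965/283508 - 405*I*sqrt(7)/283508 ≈ -1.0757 - 0.0037795*I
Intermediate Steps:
l(P) = I*sqrt(7) (l(P) = sqrt(-7) = I*sqrt(7))
(1 + 6*0)*((-4 + 814)/(-753 + l(1))) = (1 + 6*0)*((-4 + 814)/(-753 + I*sqrt(7))) = (1 + 0)*(810/(-753 + I*sqrt(7))) = 1*(810/(-753 + I*sqrt(7))) = 810/(-753 + I*sqrt(7))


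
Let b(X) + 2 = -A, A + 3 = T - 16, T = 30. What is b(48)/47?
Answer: -13/47 ≈ -0.27660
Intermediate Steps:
A = 11 (A = -3 + (30 - 16) = -3 + 14 = 11)
b(X) = -13 (b(X) = -2 - 1*11 = -2 - 11 = -13)
b(48)/47 = -13/47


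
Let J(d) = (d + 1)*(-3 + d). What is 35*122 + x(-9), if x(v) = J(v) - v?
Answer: 4375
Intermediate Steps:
J(d) = (1 + d)*(-3 + d)
x(v) = -3 + v² - 3*v (x(v) = (-3 + v² - 2*v) - v = -3 + v² - 3*v)
35*122 + x(-9) = 35*122 + (-3 + (-9)² - 3*(-9)) = 4270 + (-3 + 81 + 27) = 4270 + 105 = 4375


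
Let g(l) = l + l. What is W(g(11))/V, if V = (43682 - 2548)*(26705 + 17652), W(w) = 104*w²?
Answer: 25168/912290419 ≈ 2.7588e-5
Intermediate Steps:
g(l) = 2*l
V = 1824580838 (V = 41134*44357 = 1824580838)
W(g(11))/V = (104*(2*11)²)/1824580838 = (104*22²)*(1/1824580838) = (104*484)*(1/1824580838) = 50336*(1/1824580838) = 25168/912290419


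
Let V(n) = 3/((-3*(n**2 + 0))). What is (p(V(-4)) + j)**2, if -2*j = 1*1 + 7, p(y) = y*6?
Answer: 1225/64 ≈ 19.141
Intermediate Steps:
V(n) = -1/n**2 (V(n) = 3/((-3*n**2)) = 3*(-1/(3*n**2)) = -1/n**2)
p(y) = 6*y
j = -4 (j = -(1*1 + 7)/2 = -(1 + 7)/2 = -1/2*8 = -4)
(p(V(-4)) + j)**2 = (6*(-1/(-4)**2) - 4)**2 = (6*(-1*1/16) - 4)**2 = (6*(-1/16) - 4)**2 = (-3/8 - 4)**2 = (-35/8)**2 = 1225/64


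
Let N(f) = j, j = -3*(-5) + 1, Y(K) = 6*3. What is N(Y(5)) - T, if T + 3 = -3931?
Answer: 3950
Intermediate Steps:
T = -3934 (T = -3 - 3931 = -3934)
Y(K) = 18
j = 16 (j = 15 + 1 = 16)
N(f) = 16
N(Y(5)) - T = 16 - 1*(-3934) = 16 + 3934 = 3950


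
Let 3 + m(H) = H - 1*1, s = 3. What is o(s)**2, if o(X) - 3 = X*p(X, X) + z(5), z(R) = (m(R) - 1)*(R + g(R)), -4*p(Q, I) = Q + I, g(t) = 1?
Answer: 9/4 ≈ 2.2500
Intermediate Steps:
p(Q, I) = -I/4 - Q/4 (p(Q, I) = -(Q + I)/4 = -(I + Q)/4 = -I/4 - Q/4)
m(H) = -4 + H (m(H) = -3 + (H - 1*1) = -3 + (H - 1) = -3 + (-1 + H) = -4 + H)
z(R) = (1 + R)*(-5 + R) (z(R) = ((-4 + R) - 1)*(R + 1) = (-5 + R)*(1 + R) = (1 + R)*(-5 + R))
o(X) = 3 - X**2/2 (o(X) = 3 + (X*(-X/4 - X/4) + (-5 + 5*(-4 + 5))) = 3 + (X*(-X/2) + (-5 + 5*1)) = 3 + (-X**2/2 + (-5 + 5)) = 3 + (-X**2/2 + 0) = 3 - X**2/2)
o(s)**2 = (3 - 1/2*3**2)**2 = (3 - 1/2*9)**2 = (3 - 9/2)**2 = (-3/2)**2 = 9/4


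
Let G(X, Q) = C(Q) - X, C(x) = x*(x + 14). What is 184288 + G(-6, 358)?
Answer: 317470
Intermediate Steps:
C(x) = x*(14 + x)
G(X, Q) = -X + Q*(14 + Q) (G(X, Q) = Q*(14 + Q) - X = -X + Q*(14 + Q))
184288 + G(-6, 358) = 184288 + (-1*(-6) + 358*(14 + 358)) = 184288 + (6 + 358*372) = 184288 + (6 + 133176) = 184288 + 133182 = 317470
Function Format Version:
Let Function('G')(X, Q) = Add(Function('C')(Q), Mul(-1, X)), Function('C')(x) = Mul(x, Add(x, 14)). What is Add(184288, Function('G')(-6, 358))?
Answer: 317470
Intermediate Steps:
Function('C')(x) = Mul(x, Add(14, x))
Function('G')(X, Q) = Add(Mul(-1, X), Mul(Q, Add(14, Q))) (Function('G')(X, Q) = Add(Mul(Q, Add(14, Q)), Mul(-1, X)) = Add(Mul(-1, X), Mul(Q, Add(14, Q))))
Add(184288, Function('G')(-6, 358)) = Add(184288, Add(Mul(-1, -6), Mul(358, Add(14, 358)))) = Add(184288, Add(6, Mul(358, 372))) = Add(184288, Add(6, 133176)) = Add(184288, 133182) = 317470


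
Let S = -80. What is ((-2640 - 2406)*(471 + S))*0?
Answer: 0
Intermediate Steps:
((-2640 - 2406)*(471 + S))*0 = ((-2640 - 2406)*(471 - 80))*0 = -5046*391*0 = -1972986*0 = 0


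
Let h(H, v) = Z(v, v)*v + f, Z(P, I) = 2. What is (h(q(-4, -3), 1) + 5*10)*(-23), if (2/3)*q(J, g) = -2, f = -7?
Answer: -1035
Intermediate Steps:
q(J, g) = -3 (q(J, g) = (3/2)*(-2) = -3)
h(H, v) = -7 + 2*v (h(H, v) = 2*v - 7 = -7 + 2*v)
(h(q(-4, -3), 1) + 5*10)*(-23) = ((-7 + 2*1) + 5*10)*(-23) = ((-7 + 2) + 50)*(-23) = (-5 + 50)*(-23) = 45*(-23) = -1035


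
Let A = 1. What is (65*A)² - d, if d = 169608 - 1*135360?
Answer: -30023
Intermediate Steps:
d = 34248 (d = 169608 - 135360 = 34248)
(65*A)² - d = (65*1)² - 1*34248 = 65² - 34248 = 4225 - 34248 = -30023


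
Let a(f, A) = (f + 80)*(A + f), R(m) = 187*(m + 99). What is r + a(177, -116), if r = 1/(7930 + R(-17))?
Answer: 364709729/23264 ≈ 15677.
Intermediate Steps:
R(m) = 18513 + 187*m (R(m) = 187*(99 + m) = 18513 + 187*m)
a(f, A) = (80 + f)*(A + f)
r = 1/23264 (r = 1/(7930 + (18513 + 187*(-17))) = 1/(7930 + (18513 - 3179)) = 1/(7930 + 15334) = 1/23264 ≈ 4.2985e-5)
r + a(177, -116) = 1/23264 + (177**2 + 80*(-116) + 80*177 - 116*177) = 1/23264 + (31329 - 9280 + 14160 - 20532) = 1/23264 + 15677 = 364709729/23264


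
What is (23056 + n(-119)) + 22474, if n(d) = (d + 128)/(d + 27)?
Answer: 4188751/92 ≈ 45530.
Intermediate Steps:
n(d) = (128 + d)/(27 + d)
(23056 + n(-119)) + 22474 = (23056 + (128 - 119)/(27 - 119)) + 22474 = (23056 + 9/(-92)) + 22474 = (23056 - 1/92*9) + 22474 = (23056 - 9/92) + 22474 = 2121143/92 + 22474 = 4188751/92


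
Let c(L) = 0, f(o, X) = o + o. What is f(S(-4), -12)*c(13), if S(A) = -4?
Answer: 0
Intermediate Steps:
f(o, X) = 2*o
f(S(-4), -12)*c(13) = (2*(-4))*0 = -8*0 = 0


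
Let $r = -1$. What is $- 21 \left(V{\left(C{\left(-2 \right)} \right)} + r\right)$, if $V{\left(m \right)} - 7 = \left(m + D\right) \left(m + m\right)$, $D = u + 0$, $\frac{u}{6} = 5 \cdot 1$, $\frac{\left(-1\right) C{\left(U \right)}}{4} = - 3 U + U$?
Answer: $9282$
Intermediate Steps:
$C{\left(U \right)} = 8 U$ ($C{\left(U \right)} = - 4 \left(- 3 U + U\right) = - 4 \left(- 2 U\right) = 8 U$)
$u = 30$ ($u = 6 \cdot 5 \cdot 1 = 6 \cdot 5 = 30$)
$D = 30$ ($D = 30 + 0 = 30$)
$V{\left(m \right)} = 7 + 2 m \left(30 + m\right)$ ($V{\left(m \right)} = 7 + \left(m + 30\right) \left(m + m\right) = 7 + \left(30 + m\right) 2 m = 7 + 2 m \left(30 + m\right)$)
$- 21 \left(V{\left(C{\left(-2 \right)} \right)} + r\right) = - 21 \left(\left(7 + 2 \left(8 \left(-2\right)\right)^{2} + 60 \cdot 8 \left(-2\right)\right) - 1\right) = - 21 \left(\left(7 + 2 \left(-16\right)^{2} + 60 \left(-16\right)\right) - 1\right) = - 21 \left(\left(7 + 2 \cdot 256 - 960\right) - 1\right) = - 21 \left(\left(7 + 512 - 960\right) - 1\right) = - 21 \left(-441 - 1\right) = \left(-21\right) \left(-442\right) = 9282$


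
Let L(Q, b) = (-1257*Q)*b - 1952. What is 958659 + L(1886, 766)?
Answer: -1815001025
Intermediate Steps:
L(Q, b) = -1952 - 1257*Q*b (L(Q, b) = -1257*Q*b - 1952 = -1952 - 1257*Q*b)
958659 + L(1886, 766) = 958659 + (-1952 - 1257*1886*766) = 958659 + (-1952 - 1815957732) = 958659 - 1815959684 = -1815001025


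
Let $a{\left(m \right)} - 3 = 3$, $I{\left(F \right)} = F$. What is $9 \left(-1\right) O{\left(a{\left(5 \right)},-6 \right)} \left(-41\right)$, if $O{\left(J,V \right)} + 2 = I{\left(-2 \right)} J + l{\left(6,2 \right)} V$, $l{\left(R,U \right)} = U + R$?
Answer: $-22878$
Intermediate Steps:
$l{\left(R,U \right)} = R + U$
$a{\left(m \right)} = 6$ ($a{\left(m \right)} = 3 + 3 = 6$)
$O{\left(J,V \right)} = -2 - 2 J + 8 V$ ($O{\left(J,V \right)} = -2 - \left(2 J - \left(6 + 2\right) V\right) = -2 - \left(- 8 V + 2 J\right) = -2 - 2 J + 8 V$)
$9 \left(-1\right) O{\left(a{\left(5 \right)},-6 \right)} \left(-41\right) = 9 \left(-1\right) \left(-2 - 12 + 8 \left(-6\right)\right) \left(-41\right) = - 9 \left(-2 - 12 - 48\right) \left(-41\right) = \left(-9\right) \left(-62\right) \left(-41\right) = 558 \left(-41\right) = -22878$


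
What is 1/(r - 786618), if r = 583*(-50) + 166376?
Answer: -1/649392 ≈ -1.5399e-6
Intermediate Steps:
r = 137226 (r = -29150 + 166376 = 137226)
1/(r - 786618) = 1/(137226 - 786618) = 1/(-649392) = -1/649392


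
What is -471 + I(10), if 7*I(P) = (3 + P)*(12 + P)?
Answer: -3011/7 ≈ -430.14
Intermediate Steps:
I(P) = (3 + P)*(12 + P)/7 (I(P) = ((3 + P)*(12 + P))/7 = (3 + P)*(12 + P)/7)
-471 + I(10) = -471 + (36/7 + (1/7)*10**2 + (15/7)*10) = -471 + (36/7 + (1/7)*100 + 150/7) = -471 + (36/7 + 100/7 + 150/7) = -471 + 286/7 = -3011/7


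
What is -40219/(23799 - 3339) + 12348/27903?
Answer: -289863559/190298460 ≈ -1.5232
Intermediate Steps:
-40219/(23799 - 3339) + 12348/27903 = -40219/20460 + 12348*(1/27903) = -40219*1/20460 + 4116/9301 = -40219/20460 + 4116/9301 = -289863559/190298460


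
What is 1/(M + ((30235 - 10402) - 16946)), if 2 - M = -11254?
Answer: 1/14143 ≈ 7.0706e-5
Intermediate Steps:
M = 11256 (M = 2 - 1*(-11254) = 2 + 11254 = 11256)
1/(M + ((30235 - 10402) - 16946)) = 1/(11256 + ((30235 - 10402) - 16946)) = 1/(11256 + (19833 - 16946)) = 1/(11256 + 2887) = 1/14143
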